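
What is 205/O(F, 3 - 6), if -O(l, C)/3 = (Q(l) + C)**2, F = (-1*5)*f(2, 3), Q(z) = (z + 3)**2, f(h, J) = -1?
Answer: -205/11163 ≈ -0.018364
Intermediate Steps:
Q(z) = (3 + z)**2
F = 5 (F = -1*5*(-1) = -5*(-1) = 5)
O(l, C) = -3*(C + (3 + l)**2)**2 (O(l, C) = -3*((3 + l)**2 + C)**2 = -3*(C + (3 + l)**2)**2)
205/O(F, 3 - 6) = 205/((-3*((3 - 6) + (3 + 5)**2)**2)) = 205/((-3*(-3 + 8**2)**2)) = 205/((-3*(-3 + 64)**2)) = 205/((-3*61**2)) = 205/((-3*3721)) = 205/(-11163) = 205*(-1/11163) = -205/11163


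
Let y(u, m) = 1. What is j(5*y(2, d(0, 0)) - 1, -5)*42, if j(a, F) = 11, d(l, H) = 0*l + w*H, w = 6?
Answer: 462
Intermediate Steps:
d(l, H) = 6*H (d(l, H) = 0*l + 6*H = 0 + 6*H = 6*H)
j(5*y(2, d(0, 0)) - 1, -5)*42 = 11*42 = 462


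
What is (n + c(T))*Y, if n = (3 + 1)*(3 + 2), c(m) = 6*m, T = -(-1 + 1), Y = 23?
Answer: 460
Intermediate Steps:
T = 0 (T = -1*0 = 0)
n = 20 (n = 4*5 = 20)
(n + c(T))*Y = (20 + 6*0)*23 = (20 + 0)*23 = 20*23 = 460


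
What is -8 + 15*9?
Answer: 127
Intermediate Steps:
-8 + 15*9 = -8 + 135 = 127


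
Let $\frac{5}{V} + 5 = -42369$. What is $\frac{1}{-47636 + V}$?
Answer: $- \frac{42374}{2018527869} \approx -2.0993 \cdot 10^{-5}$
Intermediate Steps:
$V = - \frac{5}{42374}$ ($V = \frac{5}{-5 - 42369} = \frac{5}{-42374} = 5 \left(- \frac{1}{42374}\right) = - \frac{5}{42374} \approx -0.000118$)
$\frac{1}{-47636 + V} = \frac{1}{-47636 - \frac{5}{42374}} = \frac{1}{- \frac{2018527869}{42374}} = - \frac{42374}{2018527869}$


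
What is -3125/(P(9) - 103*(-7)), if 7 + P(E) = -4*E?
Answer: -3125/678 ≈ -4.6091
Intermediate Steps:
P(E) = -7 - 4*E
-3125/(P(9) - 103*(-7)) = -3125/((-7 - 4*9) - 103*(-7)) = -3125/((-7 - 36) + 721) = -3125/(-43 + 721) = -3125/678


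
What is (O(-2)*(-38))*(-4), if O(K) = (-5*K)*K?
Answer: -3040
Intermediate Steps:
O(K) = -5*K²
(O(-2)*(-38))*(-4) = (-5*(-2)²*(-38))*(-4) = (-5*4*(-38))*(-4) = -20*(-38)*(-4) = 760*(-4) = -3040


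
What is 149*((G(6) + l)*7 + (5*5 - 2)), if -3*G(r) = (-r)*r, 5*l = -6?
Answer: 73457/5 ≈ 14691.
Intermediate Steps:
l = -6/5 (l = (⅕)*(-6) = -6/5 ≈ -1.2000)
G(r) = r²/3 (G(r) = -(-r)*r/3 = -(-1)*r²/3 = r²/3)
149*((G(6) + l)*7 + (5*5 - 2)) = 149*(((⅓)*6² - 6/5)*7 + (5*5 - 2)) = 149*(((⅓)*36 - 6/5)*7 + (25 - 2)) = 149*((12 - 6/5)*7 + 23) = 149*((54/5)*7 + 23) = 149*(378/5 + 23) = 149*(493/5) = 73457/5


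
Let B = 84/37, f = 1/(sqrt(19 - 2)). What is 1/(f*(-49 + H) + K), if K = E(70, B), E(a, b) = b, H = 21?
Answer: -1887/34048 - 1369*sqrt(17)/34048 ≈ -0.22120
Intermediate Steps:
f = sqrt(17)/17 (f = 1/(sqrt(17)) = sqrt(17)/17 ≈ 0.24254)
B = 84/37 (B = 84*(1/37) = 84/37 ≈ 2.2703)
K = 84/37 ≈ 2.2703
1/(f*(-49 + H) + K) = 1/((sqrt(17)/17)*(-49 + 21) + 84/37) = 1/((sqrt(17)/17)*(-28) + 84/37) = 1/(-28*sqrt(17)/17 + 84/37) = 1/(84/37 - 28*sqrt(17)/17)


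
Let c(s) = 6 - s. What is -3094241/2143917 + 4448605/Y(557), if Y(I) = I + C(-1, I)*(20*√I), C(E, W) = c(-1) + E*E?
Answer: -9614928963148/53690113431 + 711776800*√557/13948951 ≈ 1025.2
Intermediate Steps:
C(E, W) = 7 + E² (C(E, W) = (6 - 1*(-1)) + E*E = (6 + 1) + E² = 7 + E²)
Y(I) = I + 160*√I (Y(I) = I + (7 + (-1)²)*(20*√I) = I + (7 + 1)*(20*√I) = I + 8*(20*√I) = I + 160*√I)
-3094241/2143917 + 4448605/Y(557) = -3094241/2143917 + 4448605/(557 + 160*√557)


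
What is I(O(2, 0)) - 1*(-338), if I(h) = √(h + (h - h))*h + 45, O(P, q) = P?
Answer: 383 + 2*√2 ≈ 385.83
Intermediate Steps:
I(h) = 45 + h^(3/2) (I(h) = √(h + 0)*h + 45 = √h*h + 45 = h^(3/2) + 45 = 45 + h^(3/2))
I(O(2, 0)) - 1*(-338) = (45 + 2^(3/2)) - 1*(-338) = (45 + 2*√2) + 338 = 383 + 2*√2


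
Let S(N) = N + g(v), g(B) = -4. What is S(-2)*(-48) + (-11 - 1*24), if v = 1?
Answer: 253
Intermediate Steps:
S(N) = -4 + N (S(N) = N - 4 = -4 + N)
S(-2)*(-48) + (-11 - 1*24) = (-4 - 2)*(-48) + (-11 - 1*24) = -6*(-48) + (-11 - 24) = 288 - 35 = 253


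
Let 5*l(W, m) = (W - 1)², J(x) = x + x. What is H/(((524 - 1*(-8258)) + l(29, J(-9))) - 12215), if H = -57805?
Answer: 289025/16381 ≈ 17.644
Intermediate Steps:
J(x) = 2*x
l(W, m) = (-1 + W)²/5 (l(W, m) = (W - 1)²/5 = (-1 + W)²/5)
H/(((524 - 1*(-8258)) + l(29, J(-9))) - 12215) = -57805/(((524 - 1*(-8258)) + (-1 + 29)²/5) - 12215) = -57805/(((524 + 8258) + (⅕)*28²) - 12215) = -57805/((8782 + (⅕)*784) - 12215) = -57805/((8782 + 784/5) - 12215) = -57805/(44694/5 - 12215) = -57805/(-16381/5) = -57805*(-5/16381) = 289025/16381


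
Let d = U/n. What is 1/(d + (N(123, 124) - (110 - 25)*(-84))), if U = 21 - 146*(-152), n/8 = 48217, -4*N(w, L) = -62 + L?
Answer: 385736/2748198345 ≈ 0.00014036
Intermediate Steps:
N(w, L) = 31/2 - L/4 (N(w, L) = -(-62 + L)/4 = 31/2 - L/4)
n = 385736 (n = 8*48217 = 385736)
U = 22213 (U = 21 + 22192 = 22213)
d = 22213/385736 ≈ 0.057586
1/(d + (N(123, 124) - (110 - 25)*(-84))) = 1/(22213/385736 + ((31/2 - ¼*124) - (110 - 25)*(-84))) = 1/(22213/385736 + ((31/2 - 31) - 85*(-84))) = 1/(22213/385736 + (-31/2 - 1*(-7140))) = 1/(22213/385736 + (-31/2 + 7140)) = 1/(22213/385736 + 14249/2) = 1/(2748198345/385736) = 385736/2748198345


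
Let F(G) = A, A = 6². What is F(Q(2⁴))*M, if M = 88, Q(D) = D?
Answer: 3168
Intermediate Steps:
A = 36
F(G) = 36
F(Q(2⁴))*M = 36*88 = 3168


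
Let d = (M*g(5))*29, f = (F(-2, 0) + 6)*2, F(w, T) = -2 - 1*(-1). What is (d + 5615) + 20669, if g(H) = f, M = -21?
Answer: 20194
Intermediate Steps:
F(w, T) = -1 (F(w, T) = -2 + 1 = -1)
f = 10 (f = (-1 + 6)*2 = 5*2 = 10)
g(H) = 10
d = -6090 (d = -21*10*29 = -210*29 = -6090)
(d + 5615) + 20669 = (-6090 + 5615) + 20669 = -475 + 20669 = 20194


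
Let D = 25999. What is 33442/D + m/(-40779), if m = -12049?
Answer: 1676993269/1060213221 ≈ 1.5818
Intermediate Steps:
33442/D + m/(-40779) = 33442/25999 - 12049/(-40779) = 33442*(1/25999) - 12049*(-1/40779) = 33442/25999 + 12049/40779 = 1676993269/1060213221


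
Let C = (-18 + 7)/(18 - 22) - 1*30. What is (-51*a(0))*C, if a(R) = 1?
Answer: 5559/4 ≈ 1389.8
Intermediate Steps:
C = -109/4 (C = -11/(-4) - 30 = -11*(-¼) - 30 = 11/4 - 30 = -109/4 ≈ -27.250)
(-51*a(0))*C = -51*1*(-109/4) = -51*(-109/4) = 5559/4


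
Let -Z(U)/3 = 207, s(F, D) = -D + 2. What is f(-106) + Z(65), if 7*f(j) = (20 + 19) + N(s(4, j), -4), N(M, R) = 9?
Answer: -4299/7 ≈ -614.14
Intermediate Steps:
s(F, D) = 2 - D
Z(U) = -621 (Z(U) = -3*207 = -621)
f(j) = 48/7 (f(j) = ((20 + 19) + 9)/7 = (39 + 9)/7 = (⅐)*48 = 48/7)
f(-106) + Z(65) = 48/7 - 621 = -4299/7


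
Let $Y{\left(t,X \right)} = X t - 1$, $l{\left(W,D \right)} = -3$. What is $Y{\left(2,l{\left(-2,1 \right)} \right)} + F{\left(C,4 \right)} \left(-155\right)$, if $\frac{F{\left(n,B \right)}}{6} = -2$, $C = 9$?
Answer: $1853$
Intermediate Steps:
$F{\left(n,B \right)} = -12$ ($F{\left(n,B \right)} = 6 \left(-2\right) = -12$)
$Y{\left(t,X \right)} = -1 + X t$
$Y{\left(2,l{\left(-2,1 \right)} \right)} + F{\left(C,4 \right)} \left(-155\right) = \left(-1 - 6\right) - -1860 = \left(-1 - 6\right) + 1860 = -7 + 1860 = 1853$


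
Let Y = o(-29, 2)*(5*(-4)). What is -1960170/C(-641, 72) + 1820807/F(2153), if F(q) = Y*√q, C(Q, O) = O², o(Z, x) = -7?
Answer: -326695/864 + 1820807*√2153/301420 ≈ -97.825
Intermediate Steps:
Y = 140 (Y = -35*(-4) = -7*(-20) = 140)
F(q) = 140*√q
-1960170/C(-641, 72) + 1820807/F(2153) = -1960170/(72²) + 1820807/((140*√2153)) = -1960170/5184 + 1820807*(√2153/301420) = -1960170*1/5184 + 1820807*√2153/301420 = -326695/864 + 1820807*√2153/301420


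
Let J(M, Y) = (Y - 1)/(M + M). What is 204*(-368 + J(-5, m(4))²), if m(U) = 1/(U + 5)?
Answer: -50672512/675 ≈ -75070.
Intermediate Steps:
m(U) = 1/(5 + U)
J(M, Y) = (-1 + Y)/(2*M) (J(M, Y) = (-1 + Y)/((2*M)) = (-1 + Y)*(1/(2*M)) = (-1 + Y)/(2*M))
204*(-368 + J(-5, m(4))²) = 204*(-368 + ((½)*(-1 + 1/(5 + 4))/(-5))²) = 204*(-368 + ((½)*(-⅕)*(-1 + 1/9))²) = 204*(-368 + ((½)*(-⅕)*(-1 + ⅑))²) = 204*(-368 + ((½)*(-⅕)*(-8/9))²) = 204*(-368 + (4/45)²) = 204*(-368 + 16/2025) = 204*(-745184/2025) = -50672512/675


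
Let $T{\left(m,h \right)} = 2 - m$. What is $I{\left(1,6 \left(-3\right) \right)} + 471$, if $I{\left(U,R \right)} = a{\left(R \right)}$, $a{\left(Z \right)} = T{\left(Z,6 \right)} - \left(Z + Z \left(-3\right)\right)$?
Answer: $455$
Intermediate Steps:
$a{\left(Z \right)} = 2 + Z$ ($a{\left(Z \right)} = \left(2 - Z\right) - \left(Z + Z \left(-3\right)\right) = \left(2 - Z\right) - \left(Z - 3 Z\right) = \left(2 - Z\right) - - 2 Z = \left(2 - Z\right) + 2 Z = 2 + Z$)
$I{\left(U,R \right)} = 2 + R$
$I{\left(1,6 \left(-3\right) \right)} + 471 = \left(2 + 6 \left(-3\right)\right) + 471 = \left(2 - 18\right) + 471 = -16 + 471 = 455$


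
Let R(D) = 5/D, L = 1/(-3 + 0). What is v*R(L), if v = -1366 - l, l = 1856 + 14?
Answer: 48540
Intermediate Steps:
l = 1870
L = -1/3 (L = 1/(-3) = -1/3 ≈ -0.33333)
v = -3236 (v = -1366 - 1*1870 = -1366 - 1870 = -3236)
v*R(L) = -16180/(-1/3) = -16180*(-3) = -3236*(-15) = 48540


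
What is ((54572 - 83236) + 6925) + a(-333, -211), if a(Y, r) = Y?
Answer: -22072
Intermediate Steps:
((54572 - 83236) + 6925) + a(-333, -211) = ((54572 - 83236) + 6925) - 333 = (-28664 + 6925) - 333 = -21739 - 333 = -22072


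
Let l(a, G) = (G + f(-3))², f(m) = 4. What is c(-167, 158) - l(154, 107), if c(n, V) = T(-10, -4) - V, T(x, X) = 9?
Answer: -12470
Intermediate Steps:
l(a, G) = (4 + G)² (l(a, G) = (G + 4)² = (4 + G)²)
c(n, V) = 9 - V
c(-167, 158) - l(154, 107) = (9 - 1*158) - (4 + 107)² = (9 - 158) - 1*111² = -149 - 1*12321 = -149 - 12321 = -12470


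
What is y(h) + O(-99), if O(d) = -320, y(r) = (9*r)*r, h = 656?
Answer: 3872704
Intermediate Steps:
y(r) = 9*r**2
y(h) + O(-99) = 9*656**2 - 320 = 9*430336 - 320 = 3873024 - 320 = 3872704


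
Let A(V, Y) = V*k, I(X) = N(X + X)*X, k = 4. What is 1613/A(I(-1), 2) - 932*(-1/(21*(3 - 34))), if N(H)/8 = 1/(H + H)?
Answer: 1042607/5208 ≈ 200.19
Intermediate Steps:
N(H) = 4/H (N(H) = 8/(H + H) = 8/((2*H)) = 8*(1/(2*H)) = 4/H)
I(X) = 2 (I(X) = (4/(X + X))*X = (4/((2*X)))*X = (4*(1/(2*X)))*X = (2/X)*X = 2)
A(V, Y) = 4*V (A(V, Y) = V*4 = 4*V)
1613/A(I(-1), 2) - 932*(-1/(21*(3 - 34))) = 1613/((4*2)) - 932*(-1/(21*(3 - 34))) = 1613/8 - 932/((-31*(-21))) = 1613*(1/8) - 932/651 = 1613/8 - 932*1/651 = 1613/8 - 932/651 = 1042607/5208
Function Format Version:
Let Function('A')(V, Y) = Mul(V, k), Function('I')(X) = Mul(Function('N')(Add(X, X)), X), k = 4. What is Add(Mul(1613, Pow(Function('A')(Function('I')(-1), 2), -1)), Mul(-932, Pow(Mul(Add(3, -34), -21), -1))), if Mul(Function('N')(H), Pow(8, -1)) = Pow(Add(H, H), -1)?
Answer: Rational(1042607, 5208) ≈ 200.19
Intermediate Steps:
Function('N')(H) = Mul(4, Pow(H, -1)) (Function('N')(H) = Mul(8, Pow(Add(H, H), -1)) = Mul(8, Pow(Mul(2, H), -1)) = Mul(8, Mul(Rational(1, 2), Pow(H, -1))) = Mul(4, Pow(H, -1)))
Function('I')(X) = 2 (Function('I')(X) = Mul(Mul(4, Pow(Add(X, X), -1)), X) = Mul(Mul(4, Pow(Mul(2, X), -1)), X) = Mul(Mul(4, Mul(Rational(1, 2), Pow(X, -1))), X) = Mul(Mul(2, Pow(X, -1)), X) = 2)
Function('A')(V, Y) = Mul(4, V) (Function('A')(V, Y) = Mul(V, 4) = Mul(4, V))
Add(Mul(1613, Pow(Function('A')(Function('I')(-1), 2), -1)), Mul(-932, Pow(Mul(Add(3, -34), -21), -1))) = Add(Mul(1613, Pow(Mul(4, 2), -1)), Mul(-932, Pow(Mul(Add(3, -34), -21), -1))) = Add(Mul(1613, Pow(8, -1)), Mul(-932, Pow(Mul(-31, -21), -1))) = Add(Mul(1613, Rational(1, 8)), Mul(-932, Pow(651, -1))) = Add(Rational(1613, 8), Mul(-932, Rational(1, 651))) = Add(Rational(1613, 8), Rational(-932, 651)) = Rational(1042607, 5208)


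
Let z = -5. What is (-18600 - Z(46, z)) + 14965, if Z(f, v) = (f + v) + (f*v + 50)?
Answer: -3496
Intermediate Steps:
Z(f, v) = 50 + f + v + f*v (Z(f, v) = (f + v) + (50 + f*v) = 50 + f + v + f*v)
(-18600 - Z(46, z)) + 14965 = (-18600 - (50 + 46 - 5 + 46*(-5))) + 14965 = (-18600 - (50 + 46 - 5 - 230)) + 14965 = (-18600 - 1*(-139)) + 14965 = (-18600 + 139) + 14965 = -18461 + 14965 = -3496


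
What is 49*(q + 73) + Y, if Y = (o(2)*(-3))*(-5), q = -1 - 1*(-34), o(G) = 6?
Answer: 5284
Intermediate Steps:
q = 33 (q = -1 + 34 = 33)
Y = 90 (Y = (6*(-3))*(-5) = -18*(-5) = 90)
49*(q + 73) + Y = 49*(33 + 73) + 90 = 49*106 + 90 = 5194 + 90 = 5284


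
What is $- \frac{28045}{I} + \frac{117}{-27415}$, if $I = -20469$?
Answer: $\frac{766458802}{561157635} \approx 1.3659$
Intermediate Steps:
$- \frac{28045}{I} + \frac{117}{-27415} = - \frac{28045}{-20469} + \frac{117}{-27415} = \left(-28045\right) \left(- \frac{1}{20469}\right) + 117 \left(- \frac{1}{27415}\right) = \frac{28045}{20469} - \frac{117}{27415} = \frac{766458802}{561157635}$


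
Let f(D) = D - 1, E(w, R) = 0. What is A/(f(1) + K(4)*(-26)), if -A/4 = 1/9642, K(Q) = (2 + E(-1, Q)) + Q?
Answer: 1/376038 ≈ 2.6593e-6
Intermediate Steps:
f(D) = -1 + D
K(Q) = 2 + Q (K(Q) = (2 + 0) + Q = 2 + Q)
A = -2/4821 (A = -4/9642 = -4*1/9642 = -2/4821 ≈ -0.00041485)
A/(f(1) + K(4)*(-26)) = -2/(4821*((-1 + 1) + (2 + 4)*(-26))) = -2/(4821*(0 + 6*(-26))) = -2/(4821*(0 - 156)) = -2/4821/(-156) = -2/4821*(-1/156) = 1/376038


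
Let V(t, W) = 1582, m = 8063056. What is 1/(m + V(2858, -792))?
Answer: 1/8064638 ≈ 1.2400e-7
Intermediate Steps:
1/(m + V(2858, -792)) = 1/(8063056 + 1582) = 1/8064638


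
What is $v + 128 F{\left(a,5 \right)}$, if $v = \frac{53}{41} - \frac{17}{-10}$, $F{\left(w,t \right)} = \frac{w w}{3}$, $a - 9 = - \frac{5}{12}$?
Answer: $\frac{34830649}{11070} \approx 3146.4$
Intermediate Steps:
$a = \frac{103}{12}$ ($a = 9 - \frac{5}{12} = \frac{103}{12} \approx 8.5833$)
$F{\left(w,t \right)} = \frac{w^{2}}{3}$ ($F{\left(w,t \right)} = w^{2} \cdot \frac{1}{3} = \frac{w^{2}}{3}$)
$v = \frac{1227}{410}$ ($v = 53 \cdot \frac{1}{41} - - \frac{17}{10} = \frac{53}{41} + \frac{17}{10} = \frac{1227}{410} \approx 2.9927$)
$v + 128 F{\left(a,5 \right)} = \frac{1227}{410} + 128 \frac{\left(\frac{103}{12}\right)^{2}}{3} = \frac{1227}{410} + 128 \cdot \frac{1}{3} \cdot \frac{10609}{144} = \frac{1227}{410} + 128 \cdot \frac{10609}{432} = \frac{1227}{410} + \frac{84872}{27} = \frac{34830649}{11070}$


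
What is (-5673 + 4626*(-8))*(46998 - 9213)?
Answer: -1612701585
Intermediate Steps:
(-5673 + 4626*(-8))*(46998 - 9213) = (-5673 - 37008)*37785 = -42681*37785 = -1612701585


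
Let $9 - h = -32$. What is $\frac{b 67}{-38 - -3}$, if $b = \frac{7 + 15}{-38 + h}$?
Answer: $- \frac{1474}{105} \approx -14.038$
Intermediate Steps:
$h = 41$ ($h = 9 - -32 = 9 + 32 = 41$)
$b = \frac{22}{3}$ ($b = \frac{7 + 15}{-38 + 41} = \frac{22}{3} \approx 7.3333$)
$\frac{b 67}{-38 - -3} = \frac{\frac{22}{3} \cdot 67}{-38 - -3} = \frac{1474}{3 \left(-38 + 3\right)} = \frac{1474}{3 \left(-35\right)} = \frac{1474}{3} \left(- \frac{1}{35}\right) = - \frac{1474}{105}$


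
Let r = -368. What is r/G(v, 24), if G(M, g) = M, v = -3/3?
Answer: 368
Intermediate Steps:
v = -1 (v = -3*⅓ = -1)
r/G(v, 24) = -368/(-1) = -368*(-1) = 368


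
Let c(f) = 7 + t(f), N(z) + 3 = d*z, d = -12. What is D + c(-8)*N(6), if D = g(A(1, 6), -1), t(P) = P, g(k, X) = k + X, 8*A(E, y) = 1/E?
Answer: 593/8 ≈ 74.125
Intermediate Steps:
A(E, y) = 1/(8*E)
N(z) = -3 - 12*z
g(k, X) = X + k
D = -7/8 (D = -1 + (⅛)/1 = -1 + (⅛)*1 = -1 + ⅛ = -7/8 ≈ -0.87500)
c(f) = 7 + f
D + c(-8)*N(6) = -7/8 + (7 - 8)*(-3 - 12*6) = -7/8 - (-3 - 72) = -7/8 - 1*(-75) = -7/8 + 75 = 593/8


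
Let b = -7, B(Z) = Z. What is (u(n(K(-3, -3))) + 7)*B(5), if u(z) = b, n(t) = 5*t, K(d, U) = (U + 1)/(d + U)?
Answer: 0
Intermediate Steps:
K(d, U) = (1 + U)/(U + d)
u(z) = -7
(u(n(K(-3, -3))) + 7)*B(5) = (-7 + 7)*5 = 0*5 = 0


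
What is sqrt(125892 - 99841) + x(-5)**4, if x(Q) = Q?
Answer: 625 + sqrt(26051) ≈ 786.40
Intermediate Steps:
sqrt(125892 - 99841) + x(-5)**4 = sqrt(125892 - 99841) + (-5)**4 = sqrt(26051) + 625 = 625 + sqrt(26051)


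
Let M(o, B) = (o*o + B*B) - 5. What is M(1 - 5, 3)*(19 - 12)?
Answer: 140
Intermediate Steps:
M(o, B) = -5 + B**2 + o**2 (M(o, B) = (o**2 + B**2) - 5 = (B**2 + o**2) - 5 = -5 + B**2 + o**2)
M(1 - 5, 3)*(19 - 12) = (-5 + 3**2 + (1 - 5)**2)*(19 - 12) = (-5 + 9 + (-4)**2)*7 = (-5 + 9 + 16)*7 = 20*7 = 140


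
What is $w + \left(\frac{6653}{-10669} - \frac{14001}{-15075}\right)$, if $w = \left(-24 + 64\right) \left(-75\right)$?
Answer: $- \frac{160818814102}{53611725} \approx -2999.7$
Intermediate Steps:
$w = -3000$ ($w = 40 \left(-75\right) = -3000$)
$w + \left(\frac{6653}{-10669} - \frac{14001}{-15075}\right) = -3000 + \left(\frac{6653}{-10669} - \frac{14001}{-15075}\right) = -3000 + \left(6653 \left(- \frac{1}{10669}\right) - - \frac{4667}{5025}\right) = -3000 + \left(- \frac{6653}{10669} + \frac{4667}{5025}\right) = -3000 + \frac{16360898}{53611725} = - \frac{160818814102}{53611725}$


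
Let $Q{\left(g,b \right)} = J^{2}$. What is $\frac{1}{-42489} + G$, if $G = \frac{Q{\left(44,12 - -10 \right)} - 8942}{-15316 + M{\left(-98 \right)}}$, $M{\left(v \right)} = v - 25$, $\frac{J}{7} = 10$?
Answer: $\frac{171725099}{655987671} \approx 0.26178$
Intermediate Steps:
$J = 70$ ($J = 7 \cdot 10 = 70$)
$M{\left(v \right)} = -25 + v$ ($M{\left(v \right)} = v - 25 = -25 + v$)
$Q{\left(g,b \right)} = 4900$ ($Q{\left(g,b \right)} = 70^{2} = 4900$)
$G = \frac{4042}{15439}$ ($G = \frac{4900 - 8942}{-15316 - 123} = - \frac{4042}{-15316 - 123} = - \frac{4042}{-15439} = \left(-4042\right) \left(- \frac{1}{15439}\right) = \frac{4042}{15439} \approx 0.2618$)
$\frac{1}{-42489} + G = \frac{1}{-42489} + \frac{4042}{15439} = - \frac{1}{42489} + \frac{4042}{15439} = \frac{171725099}{655987671}$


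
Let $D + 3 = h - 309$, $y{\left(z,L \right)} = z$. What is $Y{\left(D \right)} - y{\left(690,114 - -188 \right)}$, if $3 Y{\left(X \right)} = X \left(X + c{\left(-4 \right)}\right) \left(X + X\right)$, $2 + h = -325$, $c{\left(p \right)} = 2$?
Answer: $-173401008$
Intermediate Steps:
$h = -327$ ($h = -2 - 325 = -327$)
$D = -639$ ($D = -3 - 636 = -639$)
$Y{\left(X \right)} = \frac{2 X^{2} \left(2 + X\right)}{3}$ ($Y{\left(X \right)} = \frac{X \left(X + 2\right) \left(X + X\right)}{3} = \frac{X \left(2 + X\right) 2 X}{3} = \frac{X 2 X \left(2 + X\right)}{3} = \frac{2 X^{2} \left(2 + X\right)}{3}$)
$Y{\left(D \right)} - y{\left(690,114 - -188 \right)} = \frac{2 \left(-639\right)^{2} \left(2 - 639\right)}{3} - 690 = \frac{2}{3} \cdot 408321 \left(-637\right) - 690 = -173400318 - 690 = -173401008$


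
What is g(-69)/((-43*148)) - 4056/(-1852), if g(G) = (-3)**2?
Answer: 6448929/2946532 ≈ 2.1887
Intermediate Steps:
g(G) = 9
g(-69)/((-43*148)) - 4056/(-1852) = 9/((-43*148)) - 4056/(-1852) = 9/(-6364) - 4056*(-1/1852) = 9*(-1/6364) + 1014/463 = -9/6364 + 1014/463 = 6448929/2946532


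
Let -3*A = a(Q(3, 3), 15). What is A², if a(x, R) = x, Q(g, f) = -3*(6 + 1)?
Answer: 49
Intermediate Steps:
Q(g, f) = -21 (Q(g, f) = -3*7 = -21)
A = 7 (A = -⅓*(-21) = 7)
A² = 7² = 49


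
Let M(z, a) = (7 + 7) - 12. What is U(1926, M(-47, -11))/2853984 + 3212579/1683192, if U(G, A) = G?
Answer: 27297294323/14297032848 ≈ 1.9093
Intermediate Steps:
M(z, a) = 2 (M(z, a) = 14 - 12 = 2)
U(1926, M(-47, -11))/2853984 + 3212579/1683192 = 1926/2853984 + 3212579/1683192 = 1926*(1/2853984) + 3212579*(1/1683192) = 321/475664 + 3212579/1683192 = 27297294323/14297032848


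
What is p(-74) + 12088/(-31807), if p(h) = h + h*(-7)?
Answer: 14110220/31807 ≈ 443.62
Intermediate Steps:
p(h) = -6*h (p(h) = h - 7*h = -6*h)
p(-74) + 12088/(-31807) = -6*(-74) + 12088/(-31807) = 444 + 12088*(-1/31807) = 444 - 12088/31807 = 14110220/31807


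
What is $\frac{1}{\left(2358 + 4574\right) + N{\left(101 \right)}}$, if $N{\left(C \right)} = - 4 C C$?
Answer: $- \frac{1}{33872} \approx -2.9523 \cdot 10^{-5}$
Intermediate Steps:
$N{\left(C \right)} = - 4 C^{2}$
$\frac{1}{\left(2358 + 4574\right) + N{\left(101 \right)}} = \frac{1}{\left(2358 + 4574\right) - 4 \cdot 101^{2}} = \frac{1}{6932 - 40804} = \frac{1}{-33872} = - \frac{1}{33872}$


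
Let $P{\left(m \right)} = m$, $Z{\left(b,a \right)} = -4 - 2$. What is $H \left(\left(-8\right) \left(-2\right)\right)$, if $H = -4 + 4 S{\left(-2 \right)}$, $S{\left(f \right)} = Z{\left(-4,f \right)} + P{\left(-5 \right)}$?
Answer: $-768$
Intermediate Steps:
$Z{\left(b,a \right)} = -6$ ($Z{\left(b,a \right)} = -4 - 2 = -6$)
$S{\left(f \right)} = -11$ ($S{\left(f \right)} = -6 - 5 = -11$)
$H = -48$ ($H = -4 + 4 \left(-11\right) = -4 - 44 = -48$)
$H \left(\left(-8\right) \left(-2\right)\right) = - 48 \left(\left(-8\right) \left(-2\right)\right) = \left(-48\right) 16 = -768$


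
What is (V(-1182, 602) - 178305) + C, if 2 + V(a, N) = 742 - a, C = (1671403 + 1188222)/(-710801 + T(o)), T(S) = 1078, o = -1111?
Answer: -125185931534/709723 ≈ -1.7639e+5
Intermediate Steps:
C = -2859625/709723 (C = (1671403 + 1188222)/(-710801 + 1078) = 2859625/(-709723) = 2859625*(-1/709723) = -2859625/709723 ≈ -4.0292)
V(a, N) = 740 - a (V(a, N) = -2 + (742 - a) = 740 - a)
(V(-1182, 602) - 178305) + C = ((740 - 1*(-1182)) - 178305) - 2859625/709723 = ((740 + 1182) - 178305) - 2859625/709723 = (1922 - 178305) - 2859625/709723 = -176383 - 2859625/709723 = -125185931534/709723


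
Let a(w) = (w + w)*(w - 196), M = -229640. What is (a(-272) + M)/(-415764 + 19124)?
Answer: -3119/49580 ≈ -0.062908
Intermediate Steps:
a(w) = 2*w*(-196 + w) (a(w) = (2*w)*(-196 + w) = 2*w*(-196 + w))
(a(-272) + M)/(-415764 + 19124) = (2*(-272)*(-196 - 272) - 229640)/(-415764 + 19124) = (2*(-272)*(-468) - 229640)/(-396640) = (254592 - 229640)*(-1/396640) = 24952*(-1/396640) = -3119/49580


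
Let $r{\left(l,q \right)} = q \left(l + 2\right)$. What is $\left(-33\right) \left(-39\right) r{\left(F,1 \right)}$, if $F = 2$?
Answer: $5148$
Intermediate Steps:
$r{\left(l,q \right)} = q \left(2 + l\right)$
$\left(-33\right) \left(-39\right) r{\left(F,1 \right)} = \left(-33\right) \left(-39\right) 1 \left(2 + 2\right) = 1287 \cdot 1 \cdot 4 = 1287 \cdot 4 = 5148$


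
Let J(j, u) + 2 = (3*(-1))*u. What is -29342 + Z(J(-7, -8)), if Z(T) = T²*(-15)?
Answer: -36602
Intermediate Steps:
J(j, u) = -2 - 3*u (J(j, u) = -2 + (3*(-1))*u = -2 - 3*u)
Z(T) = -15*T²
-29342 + Z(J(-7, -8)) = -29342 - 15*(-2 - 3*(-8))² = -29342 - 15*(-2 + 24)² = -29342 - 15*22² = -29342 - 15*484 = -29342 - 7260 = -36602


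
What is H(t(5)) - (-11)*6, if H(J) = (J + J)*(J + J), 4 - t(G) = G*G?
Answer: 1830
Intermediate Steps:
t(G) = 4 - G² (t(G) = 4 - G*G = 4 - G²)
H(J) = 4*J² (H(J) = (2*J)*(2*J) = 4*J²)
H(t(5)) - (-11)*6 = 4*(4 - 1*5²)² - (-11)*6 = 4*(4 - 1*25)² - 1*(-66) = 4*(4 - 25)² + 66 = 4*(-21)² + 66 = 4*441 + 66 = 1764 + 66 = 1830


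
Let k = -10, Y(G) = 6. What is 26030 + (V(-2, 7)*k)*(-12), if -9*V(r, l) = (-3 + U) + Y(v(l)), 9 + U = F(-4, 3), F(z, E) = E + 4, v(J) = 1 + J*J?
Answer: 78050/3 ≈ 26017.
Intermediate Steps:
v(J) = 1 + J²
F(z, E) = 4 + E
U = -2 (U = -9 + (4 + 3) = -9 + 7 = -2)
V(r, l) = -⅑ (V(r, l) = -((-3 - 2) + 6)/9 = -(-5 + 6)/9 = -⅑*1 = -⅑)
26030 + (V(-2, 7)*k)*(-12) = 26030 - ⅑*(-10)*(-12) = 26030 + (10/9)*(-12) = 26030 - 40/3 = 78050/3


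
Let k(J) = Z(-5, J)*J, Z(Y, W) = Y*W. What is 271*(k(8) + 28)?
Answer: -79132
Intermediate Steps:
Z(Y, W) = W*Y
k(J) = -5*J² (k(J) = (J*(-5))*J = (-5*J)*J = -5*J²)
271*(k(8) + 28) = 271*(-5*8² + 28) = 271*(-5*64 + 28) = 271*(-320 + 28) = 271*(-292) = -79132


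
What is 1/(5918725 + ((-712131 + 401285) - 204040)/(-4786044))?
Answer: 2393022/14163639394393 ≈ 1.6896e-7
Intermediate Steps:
1/(5918725 + ((-712131 + 401285) - 204040)/(-4786044)) = 1/(5918725 + (-310846 - 204040)*(-1/4786044)) = 1/(5918725 - 514886*(-1/4786044)) = 1/(5918725 + 257443/2393022) = 1/(14163639394393/2393022) = 2393022/14163639394393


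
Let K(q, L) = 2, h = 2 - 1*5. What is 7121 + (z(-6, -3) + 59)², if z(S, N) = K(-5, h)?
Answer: 10842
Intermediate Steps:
h = -3 (h = 2 - 5 = -3)
z(S, N) = 2
7121 + (z(-6, -3) + 59)² = 7121 + (2 + 59)² = 7121 + 61² = 7121 + 3721 = 10842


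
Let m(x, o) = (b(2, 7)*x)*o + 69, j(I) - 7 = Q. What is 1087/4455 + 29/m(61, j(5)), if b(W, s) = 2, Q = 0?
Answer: 1132496/4111965 ≈ 0.27541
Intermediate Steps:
j(I) = 7 (j(I) = 7 + 0 = 7)
m(x, o) = 69 + 2*o*x (m(x, o) = (2*x)*o + 69 = 2*o*x + 69 = 69 + 2*o*x)
1087/4455 + 29/m(61, j(5)) = 1087/4455 + 29/(69 + 2*7*61) = 1087*(1/4455) + 29/(69 + 854) = 1087/4455 + 29/923 = 1132496/4111965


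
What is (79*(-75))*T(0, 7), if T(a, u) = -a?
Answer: 0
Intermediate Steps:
(79*(-75))*T(0, 7) = (79*(-75))*(-1*0) = -5925*0 = 0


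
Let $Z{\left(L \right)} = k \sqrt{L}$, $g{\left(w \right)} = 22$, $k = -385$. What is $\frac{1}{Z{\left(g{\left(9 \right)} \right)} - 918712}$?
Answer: $- \frac{459356}{422014238997} + \frac{385 \sqrt{22}}{844028477994} \approx -1.0863 \cdot 10^{-6}$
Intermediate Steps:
$Z{\left(L \right)} = - 385 \sqrt{L}$
$\frac{1}{Z{\left(g{\left(9 \right)} \right)} - 918712} = \frac{1}{- 385 \sqrt{22} - 918712} = \frac{1}{-918712 - 385 \sqrt{22}}$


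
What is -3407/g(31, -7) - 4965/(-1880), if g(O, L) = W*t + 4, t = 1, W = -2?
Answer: -639523/376 ≈ -1700.9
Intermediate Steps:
g(O, L) = 2 (g(O, L) = -2*1 + 4 = -2 + 4 = 2)
-3407/g(31, -7) - 4965/(-1880) = -3407/2 - 4965/(-1880) = -3407*½ - 4965*(-1/1880) = -3407/2 + 993/376 = -639523/376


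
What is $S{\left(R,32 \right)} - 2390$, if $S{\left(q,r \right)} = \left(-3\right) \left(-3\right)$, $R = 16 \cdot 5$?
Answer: $-2381$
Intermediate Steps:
$R = 80$
$S{\left(q,r \right)} = 9$
$S{\left(R,32 \right)} - 2390 = 9 - 2390 = -2381$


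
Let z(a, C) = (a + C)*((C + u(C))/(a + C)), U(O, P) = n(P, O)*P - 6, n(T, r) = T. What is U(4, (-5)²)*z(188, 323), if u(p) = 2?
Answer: 201175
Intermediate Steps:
U(O, P) = -6 + P² (U(O, P) = P*P - 6 = P² - 6 = -6 + P²)
z(a, C) = 2 + C (z(a, C) = (a + C)*((C + 2)/(a + C)) = (C + a)*((2 + C)/(C + a)) = 2 + C)
U(4, (-5)²)*z(188, 323) = (-6 + ((-5)²)²)*(2 + 323) = (-6 + 25²)*325 = (-6 + 625)*325 = 619*325 = 201175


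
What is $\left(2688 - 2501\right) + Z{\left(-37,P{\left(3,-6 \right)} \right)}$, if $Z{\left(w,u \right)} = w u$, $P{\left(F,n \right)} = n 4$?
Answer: $1075$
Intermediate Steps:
$P{\left(F,n \right)} = 4 n$
$Z{\left(w,u \right)} = u w$
$\left(2688 - 2501\right) + Z{\left(-37,P{\left(3,-6 \right)} \right)} = \left(2688 - 2501\right) + 4 \left(-6\right) \left(-37\right) = 187 - -888 = 187 + 888 = 1075$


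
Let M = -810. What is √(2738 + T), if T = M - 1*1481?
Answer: √447 ≈ 21.142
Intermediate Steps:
T = -2291 (T = -810 - 1*1481 = -810 - 1481 = -2291)
√(2738 + T) = √(2738 - 2291) = √447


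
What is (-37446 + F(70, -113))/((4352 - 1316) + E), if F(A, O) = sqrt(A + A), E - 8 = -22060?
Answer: 18723/9508 - sqrt(35)/9508 ≈ 1.9686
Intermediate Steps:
E = -22052 (E = 8 - 22060 = -22052)
F(A, O) = sqrt(2)*sqrt(A) (F(A, O) = sqrt(2*A) = sqrt(2)*sqrt(A))
(-37446 + F(70, -113))/((4352 - 1316) + E) = (-37446 + sqrt(2)*sqrt(70))/((4352 - 1316) - 22052) = (-37446 + 2*sqrt(35))/(3036 - 22052) = (-37446 + 2*sqrt(35))/(-19016) = (-37446 + 2*sqrt(35))*(-1/19016) = 18723/9508 - sqrt(35)/9508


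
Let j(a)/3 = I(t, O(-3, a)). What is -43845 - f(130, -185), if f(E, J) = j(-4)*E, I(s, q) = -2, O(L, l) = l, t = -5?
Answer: -43065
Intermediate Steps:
j(a) = -6 (j(a) = 3*(-2) = -6)
f(E, J) = -6*E
-43845 - f(130, -185) = -43845 - (-6)*130 = -43845 - 1*(-780) = -43845 + 780 = -43065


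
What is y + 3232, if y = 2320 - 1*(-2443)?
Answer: 7995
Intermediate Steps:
y = 4763 (y = 2320 + 2443 = 4763)
y + 3232 = 4763 + 3232 = 7995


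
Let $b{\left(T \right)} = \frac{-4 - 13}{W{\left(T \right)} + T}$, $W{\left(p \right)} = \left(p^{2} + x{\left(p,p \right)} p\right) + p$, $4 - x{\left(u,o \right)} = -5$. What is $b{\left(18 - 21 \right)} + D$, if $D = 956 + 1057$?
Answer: $\frac{48329}{24} \approx 2013.7$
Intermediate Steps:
$D = 2013$
$x{\left(u,o \right)} = 9$ ($x{\left(u,o \right)} = 4 - -5 = 4 + 5 = 9$)
$W{\left(p \right)} = p^{2} + 10 p$ ($W{\left(p \right)} = \left(p^{2} + 9 p\right) + p = p^{2} + 10 p$)
$b{\left(T \right)} = - \frac{17}{T + T \left(10 + T\right)}$ ($b{\left(T \right)} = \frac{-4 - 13}{T \left(10 + T\right) + T} = - \frac{17}{T + T \left(10 + T\right)}$)
$b{\left(18 - 21 \right)} + D = - \frac{17}{\left(18 - 21\right) \left(11 + \left(18 - 21\right)\right)} + 2013 = - \frac{17}{\left(-3\right) \left(11 - 3\right)} + 2013 = \left(-17\right) \left(- \frac{1}{3}\right) \frac{1}{8} + 2013 = \frac{17}{24} + 2013 = \frac{48329}{24}$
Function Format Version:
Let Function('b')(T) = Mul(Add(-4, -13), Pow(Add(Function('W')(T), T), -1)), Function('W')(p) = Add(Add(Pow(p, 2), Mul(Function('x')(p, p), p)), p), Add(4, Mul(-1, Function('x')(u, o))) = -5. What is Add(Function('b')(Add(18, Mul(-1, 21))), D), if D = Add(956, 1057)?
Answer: Rational(48329, 24) ≈ 2013.7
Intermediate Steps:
D = 2013
Function('x')(u, o) = 9 (Function('x')(u, o) = Add(4, Mul(-1, -5)) = Add(4, 5) = 9)
Function('W')(p) = Add(Pow(p, 2), Mul(10, p)) (Function('W')(p) = Add(Add(Pow(p, 2), Mul(9, p)), p) = Add(Pow(p, 2), Mul(10, p)))
Function('b')(T) = Mul(-17, Pow(Add(T, Mul(T, Add(10, T))), -1)) (Function('b')(T) = Mul(Add(-4, -13), Pow(Add(Mul(T, Add(10, T)), T), -1)) = Mul(-17, Pow(Add(T, Mul(T, Add(10, T))), -1)))
Add(Function('b')(Add(18, Mul(-1, 21))), D) = Add(Mul(-17, Pow(Add(18, Mul(-1, 21)), -1), Pow(Add(11, Add(18, Mul(-1, 21))), -1)), 2013) = Add(Mul(-17, Pow(Add(18, -21), -1), Pow(Add(11, Add(18, -21)), -1)), 2013) = Add(Mul(-17, Pow(-3, -1), Pow(Add(11, -3), -1)), 2013) = Add(Mul(-17, Rational(-1, 3), Pow(8, -1)), 2013) = Add(Mul(-17, Rational(-1, 3), Rational(1, 8)), 2013) = Add(Rational(17, 24), 2013) = Rational(48329, 24)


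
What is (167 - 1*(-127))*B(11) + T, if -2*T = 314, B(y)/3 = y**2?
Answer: 106565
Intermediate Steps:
B(y) = 3*y**2
T = -157 (T = -1/2*314 = -157)
(167 - 1*(-127))*B(11) + T = (167 - 1*(-127))*(3*11**2) - 157 = (167 + 127)*(3*121) - 157 = 294*363 - 157 = 106722 - 157 = 106565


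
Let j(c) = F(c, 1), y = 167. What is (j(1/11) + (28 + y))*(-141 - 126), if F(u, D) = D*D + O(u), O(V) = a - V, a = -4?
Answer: -563637/11 ≈ -51240.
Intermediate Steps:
O(V) = -4 - V
F(u, D) = -4 + D² - u (F(u, D) = D*D + (-4 - u) = D² + (-4 - u) = -4 + D² - u)
j(c) = -3 - c (j(c) = -4 + 1² - c = -4 + 1 - c = -3 - c)
(j(1/11) + (28 + y))*(-141 - 126) = ((-3 - 1/11) + (28 + 167))*(-141 - 126) = ((-3 - 1*1/11) + 195)*(-267) = ((-3 - 1/11) + 195)*(-267) = (-34/11 + 195)*(-267) = (2111/11)*(-267) = -563637/11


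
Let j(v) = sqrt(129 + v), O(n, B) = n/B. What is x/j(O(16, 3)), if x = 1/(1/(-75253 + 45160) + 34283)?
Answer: 30093*sqrt(1209)/415766362154 ≈ 2.5167e-6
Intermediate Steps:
x = 30093/1031678318 (x = 1/(1/(-30093) + 34283) = 1/(-1/30093 + 34283) = 1/(1031678318/30093) = 30093/1031678318 ≈ 2.9169e-5)
x/j(O(16, 3)) = 30093/(1031678318*(sqrt(129 + 16/3))) = 30093/(1031678318*(sqrt(403/3))) = 30093/(1031678318*((sqrt(1209)/3))) = 30093*(sqrt(1209)/403)/1031678318 = 30093*sqrt(1209)/415766362154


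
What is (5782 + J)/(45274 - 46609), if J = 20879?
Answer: -8887/445 ≈ -19.971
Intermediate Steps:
(5782 + J)/(45274 - 46609) = (5782 + 20879)/(45274 - 46609) = 26661/(-1335) = 26661*(-1/1335) = -8887/445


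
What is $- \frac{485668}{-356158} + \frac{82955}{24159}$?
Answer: $\frac{20639170051}{4302210561} \approx 4.7973$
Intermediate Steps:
$- \frac{485668}{-356158} + \frac{82955}{24159} = \left(-485668\right) \left(- \frac{1}{356158}\right) + 82955 \cdot \frac{1}{24159} = \frac{242834}{178079} + \frac{82955}{24159} = \frac{20639170051}{4302210561}$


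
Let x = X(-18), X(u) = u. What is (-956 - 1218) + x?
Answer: -2192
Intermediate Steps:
x = -18
(-956 - 1218) + x = (-956 - 1218) - 18 = -2174 - 18 = -2192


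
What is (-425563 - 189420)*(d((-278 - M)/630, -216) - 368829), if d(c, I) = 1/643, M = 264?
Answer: 145847551620218/643 ≈ 2.2682e+11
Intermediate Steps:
d(c, I) = 1/643
(-425563 - 189420)*(d((-278 - M)/630, -216) - 368829) = (-425563 - 189420)*(1/643 - 368829) = -614983*(-237157046/643) = 145847551620218/643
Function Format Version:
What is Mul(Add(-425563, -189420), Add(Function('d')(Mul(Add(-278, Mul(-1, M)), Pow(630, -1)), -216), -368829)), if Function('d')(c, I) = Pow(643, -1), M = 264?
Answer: Rational(145847551620218, 643) ≈ 2.2682e+11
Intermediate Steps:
Function('d')(c, I) = Rational(1, 643)
Mul(Add(-425563, -189420), Add(Function('d')(Mul(Add(-278, Mul(-1, M)), Pow(630, -1)), -216), -368829)) = Mul(Add(-425563, -189420), Add(Rational(1, 643), -368829)) = Mul(-614983, Rational(-237157046, 643)) = Rational(145847551620218, 643)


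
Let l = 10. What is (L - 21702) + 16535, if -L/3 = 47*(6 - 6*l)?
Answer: 2447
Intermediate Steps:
L = 7614 (L = -141*(6 - 6*10) = -141*(6 - 60) = -141*(-54) = -3*(-2538) = 7614)
(L - 21702) + 16535 = (7614 - 21702) + 16535 = -14088 + 16535 = 2447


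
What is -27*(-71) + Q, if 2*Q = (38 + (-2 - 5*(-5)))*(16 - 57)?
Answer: 1333/2 ≈ 666.50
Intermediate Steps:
Q = -2501/2 (Q = ((38 + (-2 - 5*(-5)))*(16 - 57))/2 = ((38 + (-2 + 25))*(-41))/2 = ((38 + 23)*(-41))/2 = (61*(-41))/2 = (1/2)*(-2501) = -2501/2 ≈ -1250.5)
-27*(-71) + Q = -27*(-71) - 2501/2 = 1917 - 2501/2 = 1333/2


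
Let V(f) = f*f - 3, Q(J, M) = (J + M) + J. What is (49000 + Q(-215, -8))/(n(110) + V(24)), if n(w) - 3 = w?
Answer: 24281/343 ≈ 70.790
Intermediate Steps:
Q(J, M) = M + 2*J
V(f) = -3 + f² (V(f) = f² - 3 = -3 + f²)
n(w) = 3 + w
(49000 + Q(-215, -8))/(n(110) + V(24)) = (49000 + (-8 + 2*(-215)))/((3 + 110) + (-3 + 24²)) = (49000 + (-8 - 430))/(113 + (-3 + 576)) = (49000 - 438)/(113 + 573) = 48562/686 = 48562*(1/686) = 24281/343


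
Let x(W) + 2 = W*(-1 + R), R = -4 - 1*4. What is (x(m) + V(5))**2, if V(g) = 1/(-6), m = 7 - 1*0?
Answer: 152881/36 ≈ 4246.7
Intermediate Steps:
m = 7 (m = 7 + 0 = 7)
R = -8 (R = -4 - 4 = -8)
V(g) = -1/6
x(W) = -2 - 9*W (x(W) = -2 + W*(-1 - 8) = -2 + W*(-9) = -2 - 9*W)
(x(m) + V(5))**2 = ((-2 - 9*7) - 1/6)**2 = ((-2 - 63) - 1/6)**2 = (-65 - 1/6)**2 = (-391/6)**2 = 152881/36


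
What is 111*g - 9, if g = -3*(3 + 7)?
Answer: -3339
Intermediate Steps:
g = -30 (g = -3*10 = -30)
111*g - 9 = 111*(-30) - 9 = -3330 - 9 = -3339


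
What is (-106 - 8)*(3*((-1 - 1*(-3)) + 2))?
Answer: -1368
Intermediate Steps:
(-106 - 8)*(3*((-1 - 1*(-3)) + 2)) = -342*((-1 + 3) + 2) = -342*(2 + 2) = -342*4 = -114*12 = -1368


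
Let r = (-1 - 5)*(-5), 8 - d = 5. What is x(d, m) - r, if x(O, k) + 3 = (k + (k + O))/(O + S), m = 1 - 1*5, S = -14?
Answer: -358/11 ≈ -32.545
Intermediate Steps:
d = 3 (d = 8 - 1*5 = 8 - 5 = 3)
m = -4 (m = 1 - 5 = -4)
x(O, k) = -3 + (O + 2*k)/(-14 + O) (x(O, k) = -3 + (k + (k + O))/(O - 14) = -3 + (k + (O + k))/(-14 + O) = -3 + (O + 2*k)/(-14 + O))
r = 30 (r = -6*(-5) = 30)
x(d, m) - r = 2*(21 - 4 - 1*3)/(-14 + 3) - 1*30 = 2*(21 - 4 - 3)/(-11) - 30 = 2*(-1/11)*14 - 30 = -28/11 - 30 = -358/11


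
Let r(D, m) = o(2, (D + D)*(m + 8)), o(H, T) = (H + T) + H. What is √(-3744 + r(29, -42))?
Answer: 4*I*√357 ≈ 75.578*I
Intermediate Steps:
o(H, T) = T + 2*H
r(D, m) = 4 + 2*D*(8 + m) (r(D, m) = (D + D)*(m + 8) + 2*2 = (2*D)*(8 + m) + 4 = 2*D*(8 + m) + 4 = 4 + 2*D*(8 + m))
√(-3744 + r(29, -42)) = √(-3744 + (4 + 2*29*(8 - 42))) = √(-3744 + (4 + 2*29*(-34))) = √(-3744 + (4 - 1972)) = √(-3744 - 1968) = √(-5712) = 4*I*√357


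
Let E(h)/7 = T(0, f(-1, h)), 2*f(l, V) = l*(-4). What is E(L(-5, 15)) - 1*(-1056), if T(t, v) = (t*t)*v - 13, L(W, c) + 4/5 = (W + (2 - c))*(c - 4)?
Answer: 965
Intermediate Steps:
f(l, V) = -2*l (f(l, V) = (l*(-4))/2 = (-4*l)/2 = -2*l)
L(W, c) = -⅘ + (-4 + c)*(2 + W - c) (L(W, c) = -⅘ + (W + (2 - c))*(c - 4) = -⅘ + (2 + W - c)*(-4 + c) = -⅘ + (-4 + c)*(2 + W - c))
T(t, v) = -13 + v*t² (T(t, v) = t²*v - 13 = v*t² - 13 = -13 + v*t²)
E(h) = -91 (E(h) = 7*(-13 - 2*(-1)*0²) = 7*(-13 + 2*0) = 7*(-13 + 0) = 7*(-13) = -91)
E(L(-5, 15)) - 1*(-1056) = -91 - 1*(-1056) = -91 + 1056 = 965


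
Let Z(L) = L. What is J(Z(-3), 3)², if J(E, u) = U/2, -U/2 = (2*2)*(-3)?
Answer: 144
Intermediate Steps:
U = 24 (U = -2*2*2*(-3) = -8*(-3) = -2*(-12) = 24)
J(E, u) = 12 (J(E, u) = 24/2 = 24*(½) = 12)
J(Z(-3), 3)² = 12² = 144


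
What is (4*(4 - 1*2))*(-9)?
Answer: -72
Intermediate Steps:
(4*(4 - 1*2))*(-9) = (4*(4 - 2))*(-9) = (4*2)*(-9) = 8*(-9) = -72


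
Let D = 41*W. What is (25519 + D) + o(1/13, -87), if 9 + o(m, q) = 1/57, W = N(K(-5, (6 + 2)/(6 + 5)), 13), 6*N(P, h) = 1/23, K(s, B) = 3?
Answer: 22296015/874 ≈ 25510.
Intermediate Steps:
N(P, h) = 1/138 (N(P, h) = (1/6)/23 = (1/6)*(1/23) = 1/138)
W = 1/138 ≈ 0.0072464
o(m, q) = -512/57 (o(m, q) = -9 + 1/57 = -512/57)
D = 41/138 (D = 41*(1/138) = 41/138 ≈ 0.29710)
(25519 + D) + o(1/13, -87) = (25519 + 41/138) - 512/57 = 3521663/138 - 512/57 = 22296015/874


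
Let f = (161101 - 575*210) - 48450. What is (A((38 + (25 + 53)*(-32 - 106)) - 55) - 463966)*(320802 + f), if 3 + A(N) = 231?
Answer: -145012263814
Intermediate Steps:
A(N) = 228 (A(N) = -3 + 231 = 228)
f = -8099 (f = (161101 - 120750) - 48450 = 40351 - 48450 = -8099)
(A((38 + (25 + 53)*(-32 - 106)) - 55) - 463966)*(320802 + f) = (228 - 463966)*(320802 - 8099) = -463738*312703 = -145012263814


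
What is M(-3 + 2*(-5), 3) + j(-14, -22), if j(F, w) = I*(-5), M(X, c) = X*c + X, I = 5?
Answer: -77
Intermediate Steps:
M(X, c) = X + X*c
j(F, w) = -25 (j(F, w) = 5*(-5) = -25)
M(-3 + 2*(-5), 3) + j(-14, -22) = (-3 + 2*(-5))*(1 + 3) - 25 = (-3 - 10)*4 - 25 = -13*4 - 25 = -52 - 25 = -77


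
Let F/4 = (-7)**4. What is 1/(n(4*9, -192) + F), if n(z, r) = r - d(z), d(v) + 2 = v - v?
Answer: 1/9414 ≈ 0.00010622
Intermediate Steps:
d(v) = -2 (d(v) = -2 + (v - v) = -2 + 0 = -2)
n(z, r) = 2 + r (n(z, r) = r - 1*(-2) = r + 2 = 2 + r)
F = 9604 (F = 4*(-7)**4 = 4*2401 = 9604)
1/(n(4*9, -192) + F) = 1/((2 - 192) + 9604) = 1/(-190 + 9604) = 1/9414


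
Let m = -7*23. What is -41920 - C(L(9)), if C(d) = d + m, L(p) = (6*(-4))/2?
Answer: -41747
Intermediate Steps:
L(p) = -12 (L(p) = -24*½ = -12)
m = -161
C(d) = -161 + d (C(d) = d - 161 = -161 + d)
-41920 - C(L(9)) = -41920 - (-161 - 12) = -41920 - 1*(-173) = -41920 + 173 = -41747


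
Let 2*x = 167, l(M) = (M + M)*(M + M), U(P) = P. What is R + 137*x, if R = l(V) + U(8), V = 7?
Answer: 23287/2 ≈ 11644.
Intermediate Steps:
l(M) = 4*M² (l(M) = (2*M)*(2*M) = 4*M²)
x = 167/2 (x = (½)*167 = 167/2 ≈ 83.500)
R = 204 (R = 4*7² + 8 = 4*49 + 8 = 196 + 8 = 204)
R + 137*x = 204 + 137*(167/2) = 204 + 22879/2 = 23287/2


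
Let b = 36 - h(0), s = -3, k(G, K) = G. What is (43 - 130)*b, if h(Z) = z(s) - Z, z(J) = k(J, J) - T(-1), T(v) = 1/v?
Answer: -3306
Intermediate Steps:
z(J) = 1 + J (z(J) = J - 1/(-1) = J - 1*(-1) = J + 1 = 1 + J)
h(Z) = -2 - Z (h(Z) = (1 - 3) - Z = -2 - Z)
b = 38 (b = 36 - (-2 - 1*0) = 36 - (-2 + 0) = 36 - 1*(-2) = 36 + 2 = 38)
(43 - 130)*b = (43 - 130)*38 = -87*38 = -3306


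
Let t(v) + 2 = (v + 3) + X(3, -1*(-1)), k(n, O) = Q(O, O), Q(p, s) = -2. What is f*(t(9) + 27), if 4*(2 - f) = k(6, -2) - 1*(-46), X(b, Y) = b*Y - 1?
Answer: -351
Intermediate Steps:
X(b, Y) = -1 + Y*b (X(b, Y) = Y*b - 1 = -1 + Y*b)
k(n, O) = -2
f = -9 (f = 2 - (-2 - 1*(-46))/4 = 2 - (-2 + 46)/4 = 2 - ¼*44 = 2 - 11 = -9)
t(v) = 3 + v (t(v) = -2 + ((v + 3) + (-1 - 1*(-1)*3)) = -2 + ((3 + v) + (-1 + 1*3)) = -2 + ((3 + v) + (-1 + 3)) = -2 + ((3 + v) + 2) = -2 + (5 + v) = 3 + v)
f*(t(9) + 27) = -9*((3 + 9) + 27) = -9*(12 + 27) = -9*39 = -351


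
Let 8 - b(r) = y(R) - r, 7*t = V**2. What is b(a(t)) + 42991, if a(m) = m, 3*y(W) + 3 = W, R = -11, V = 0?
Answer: 129011/3 ≈ 43004.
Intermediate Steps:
t = 0 (t = (1/7)*0**2 = (1/7)*0 = 0)
y(W) = -1 + W/3
b(r) = 38/3 + r (b(r) = 8 - ((-1 + (1/3)*(-11)) - r) = 8 - ((-1 - 11/3) - r) = 8 - (-14/3 - r) = 8 + (14/3 + r) = 38/3 + r)
b(a(t)) + 42991 = (38/3 + 0) + 42991 = 38/3 + 42991 = 129011/3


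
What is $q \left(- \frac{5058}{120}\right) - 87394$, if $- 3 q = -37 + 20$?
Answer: $- \frac{1752657}{20} \approx -87633.0$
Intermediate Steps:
$q = \frac{17}{3}$ ($q = - \frac{-37 + 20}{3} = \left(- \frac{1}{3}\right) \left(-17\right) = \frac{17}{3} \approx 5.6667$)
$q \left(- \frac{5058}{120}\right) - 87394 = \frac{17 \left(- \frac{5058}{120}\right)}{3} - 87394 = \frac{17 \left(\left(-5058\right) \frac{1}{120}\right)}{3} - 87394 = \frac{17}{3} \left(- \frac{843}{20}\right) - 87394 = - \frac{4777}{20} - 87394 = - \frac{1752657}{20}$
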